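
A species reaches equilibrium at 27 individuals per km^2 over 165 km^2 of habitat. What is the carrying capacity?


K = 27 * 165 = 4455 individuals

4455 individuals


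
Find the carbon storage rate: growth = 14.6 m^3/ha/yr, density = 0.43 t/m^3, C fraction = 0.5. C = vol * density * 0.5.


C = 14.6 * 0.43 * 0.5 = 3.139 ≈ 3.14 t C/ha/yr

3.14 t C/ha/yr


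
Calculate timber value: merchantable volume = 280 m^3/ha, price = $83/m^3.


Value = 280 * 83 = $23240/ha

$23240/ha


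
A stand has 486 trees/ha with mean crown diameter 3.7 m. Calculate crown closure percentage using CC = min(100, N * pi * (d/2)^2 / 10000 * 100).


(d/2)^2 = (3.7/2)^2 = 1.85^2 = 3.4225
Crown area = 3.141593 * 3.4225 = 10.7521 m^2
N * area / 10000 * 100 = 486 * 10.7521 / 10000 * 100 = 52.2552
CC = min(100, 52.2552) = 52.2552 ≈ 52.3%

52.3%


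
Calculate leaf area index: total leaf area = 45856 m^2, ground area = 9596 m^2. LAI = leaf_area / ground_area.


LAI = 45856 / 9596 = 4.7787 ≈ 4.78

4.78


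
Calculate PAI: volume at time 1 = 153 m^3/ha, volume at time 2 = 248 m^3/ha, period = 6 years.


PAI = (V2 - V1) / period = (248 - 153) / 6 = 95 / 6 = 15.8333 ≈ 15.83 m^3/ha/yr

15.83 m^3/ha/yr


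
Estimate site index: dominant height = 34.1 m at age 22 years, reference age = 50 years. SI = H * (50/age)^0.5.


50/22 = 2.27273
(2.27273)^0.5 = 1.50756
SI = 34.1 * 1.50756 = 51.4078 ≈ 51.4 m

51.4 m


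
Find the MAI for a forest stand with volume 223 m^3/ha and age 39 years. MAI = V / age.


MAI = 223 / 39 = 5.7179 ≈ 5.72 m^3/ha/yr

5.72 m^3/ha/yr


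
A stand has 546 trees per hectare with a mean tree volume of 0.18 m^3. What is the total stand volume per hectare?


V_stand = 546 * 0.18 = 98.28 ≈ 98.3 m^3/ha

98.3 m^3/ha


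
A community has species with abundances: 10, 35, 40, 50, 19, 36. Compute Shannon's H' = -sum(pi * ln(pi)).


Total N = 10 + 35 + 40 + 50 + 19 + 36 = 190
Per-species terms:
  p = 10/190 = 0.052632; ln(p) = -2.944431; p*ln(p) = 0.052632 * (-2.944431) = -0.154971
  p = 35/190 = 0.184211; ln(p) = -1.691673; p*ln(p) = 0.184211 * (-1.691673) = -0.311625
  p = 40/190 = 0.210526; ln(p) = -1.558146; p*ln(p) = 0.210526 * (-1.558146) = -0.328030
  p = 50/190 = 0.263158; ln(p) = -1.335001; p*ln(p) = 0.263158 * (-1.335001) = -0.351316
  p = 19/190 = 0.100000; ln(p) = -2.302585; p*ln(p) = 0.100000 * (-2.302585) = -0.230259
  p = 36/190 = 0.189474; ln(p) = -1.663503; p*ln(p) = 0.189474 * (-1.663503) = -0.315191
sum(p*ln(p)) = (-0.154971) + (-0.311625) + (-0.328030) + (-0.351316) + (-0.230259) + (-0.315191) = -1.691392
H' = -(-1.691392) = 1.691392 ≈ 1.6914

1.6914


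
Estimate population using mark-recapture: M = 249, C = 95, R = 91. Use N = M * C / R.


N = M * C / R = 249 * 95 / 91 = 23655 / 91 = 259.95 ≈ 260

260 individuals


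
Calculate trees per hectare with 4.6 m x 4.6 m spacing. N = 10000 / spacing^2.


N = 10000 / 4.6^2 = 10000 / 21.16 = 472.590 ≈ 473 trees/ha

473 trees/ha


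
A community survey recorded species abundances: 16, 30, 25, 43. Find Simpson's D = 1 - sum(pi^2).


Total N = 16 + 30 + 25 + 43 = 114
Per-species terms:
  p = 16/114 = 0.140351; p^2 = 0.140351^2 = 0.019698
  p = 30/114 = 0.263158; p^2 = 0.263158^2 = 0.069252
  p = 25/114 = 0.219298; p^2 = 0.219298^2 = 0.048092
  p = 43/114 = 0.377193; p^2 = 0.377193^2 = 0.142275
sum(p^2) = 0.019698 + 0.069252 + 0.048092 + 0.142275 = 0.279317
D = 1 - 0.279317 = 0.720683 ≈ 0.7207

0.7207


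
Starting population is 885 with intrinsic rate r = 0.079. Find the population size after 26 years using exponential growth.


r*t = 0.079 * 26 = 2.054
exp(2.054) = 7.79903
N = 885 * 7.79903 = 6902.14 ≈ 6902

6902


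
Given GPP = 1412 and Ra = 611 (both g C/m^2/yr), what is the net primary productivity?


NPP = GPP - Ra = 1412 - 611 = 801 g C/m^2/yr

801 g C/m^2/yr


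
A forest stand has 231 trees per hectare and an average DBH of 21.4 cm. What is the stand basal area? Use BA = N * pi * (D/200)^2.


(D/200)^2 = (21.4/200)^2 = 0.107^2 = 0.011449
Individual BA = 3.141593 * 0.011449 = 0.0359681 m^2
Stand BA = 231 * 0.0359681 = 8.30863 ≈ 8.31 m^2/ha

8.31 m^2/ha


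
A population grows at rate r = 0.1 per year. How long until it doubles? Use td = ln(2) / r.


td = ln(2) / 0.1 = 0.693147 / 0.1 = 6.93147 ≈ 6.9 years

6.9 years


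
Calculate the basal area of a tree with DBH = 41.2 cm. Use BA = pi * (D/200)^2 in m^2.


D/200 = 41.2/200 = 0.206 m
(D/200)^2 = 0.206^2 = 0.042436
BA = 3.141593 * 0.042436 = 0.133317 ≈ 0.1333 m^2

0.1333 m^2


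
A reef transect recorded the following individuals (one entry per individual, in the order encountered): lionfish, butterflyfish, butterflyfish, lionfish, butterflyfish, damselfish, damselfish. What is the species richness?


Total individuals logged = 7
Distinct species (count of individuals): lionfish (2), butterflyfish (3), damselfish (2)
Species richness = number of distinct species = 3

3


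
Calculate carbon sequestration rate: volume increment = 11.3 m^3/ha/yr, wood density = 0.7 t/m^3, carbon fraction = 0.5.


C = 11.3 * 0.7 * 0.5 = 3.955 ≈ 3.96 t C/ha/yr

3.96 t C/ha/yr


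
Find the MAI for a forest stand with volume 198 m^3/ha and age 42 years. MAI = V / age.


MAI = 198 / 42 = 4.7143 ≈ 4.71 m^3/ha/yr

4.71 m^3/ha/yr


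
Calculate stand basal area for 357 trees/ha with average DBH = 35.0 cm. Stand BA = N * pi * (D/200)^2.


(D/200)^2 = (35.0/200)^2 = 0.175^2 = 0.030625
Individual BA = 3.141593 * 0.030625 = 0.0962113 m^2
Stand BA = 357 * 0.0962113 = 34.3474 ≈ 34.35 m^2/ha

34.35 m^2/ha


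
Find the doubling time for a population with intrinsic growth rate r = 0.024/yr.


td = ln(2) / 0.024 = 0.693147 / 0.024 = 28.8811 ≈ 28.9 years

28.9 years


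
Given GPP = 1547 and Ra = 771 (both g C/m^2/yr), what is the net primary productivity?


NPP = GPP - Ra = 1547 - 771 = 776 g C/m^2/yr

776 g C/m^2/yr


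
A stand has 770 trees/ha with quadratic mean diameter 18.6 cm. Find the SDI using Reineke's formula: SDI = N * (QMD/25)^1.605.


QMD/25 = 18.6/25 = 0.744
(0.744)^1.605 = exp(1.605 * ln(0.744)) = exp(1.605 * (-0.295714)) = exp(-0.474621) = 0.622121
SDI = 770 * 0.622121 = 479.033 ≈ 479

479


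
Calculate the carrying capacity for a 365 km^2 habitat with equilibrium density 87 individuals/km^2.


K = 87 * 365 = 31755 individuals

31755 individuals


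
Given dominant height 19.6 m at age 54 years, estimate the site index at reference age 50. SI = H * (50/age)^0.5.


50/54 = 0.925926
(0.925926)^0.5 = 0.962250
SI = 19.6 * 0.962250 = 18.8601 ≈ 18.9 m

18.9 m


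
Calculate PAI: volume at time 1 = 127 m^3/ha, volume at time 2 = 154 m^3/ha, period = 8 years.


PAI = (V2 - V1) / period = (154 - 127) / 8 = 27 / 8 = 3.3750 ≈ 3.38 m^3/ha/yr

3.38 m^3/ha/yr


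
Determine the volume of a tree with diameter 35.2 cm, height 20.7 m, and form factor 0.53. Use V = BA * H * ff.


(D/200)^2 = (35.2/200)^2 = 0.176^2 = 0.030976
BA = 3.141593 * 0.030976 = 0.0973140 m^2
V = 0.0973140 * 20.7 * 0.53 = 1.06763 ≈ 1.068 m^3

1.068 m^3


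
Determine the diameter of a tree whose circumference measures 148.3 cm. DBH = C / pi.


DBH = C / pi = 148.3 / 3.141593 = 47.2054 ≈ 47.21 cm

47.21 cm


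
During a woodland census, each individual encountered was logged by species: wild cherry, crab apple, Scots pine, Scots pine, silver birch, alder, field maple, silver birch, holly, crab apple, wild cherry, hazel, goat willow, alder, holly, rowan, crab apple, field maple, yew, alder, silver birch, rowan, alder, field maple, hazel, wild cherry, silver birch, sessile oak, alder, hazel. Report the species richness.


Total individuals logged = 30
Distinct species (count of individuals): wild cherry (3), crab apple (3), Scots pine (2), silver birch (4), alder (5), field maple (3), holly (2), hazel (3), goat willow (1), rowan (2), yew (1), sessile oak (1)
Species richness = number of distinct species = 12

12


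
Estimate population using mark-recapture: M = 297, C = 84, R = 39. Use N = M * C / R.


N = M * C / R = 297 * 84 / 39 = 24948 / 39 = 639.69 ≈ 640

640 individuals


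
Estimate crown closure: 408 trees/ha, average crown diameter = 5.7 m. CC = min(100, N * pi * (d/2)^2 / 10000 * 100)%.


(d/2)^2 = (5.7/2)^2 = 2.85^2 = 8.1225
Crown area = 3.141593 * 8.1225 = 25.5176 m^2
N * area / 10000 * 100 = 408 * 25.5176 / 10000 * 100 = 104.112
CC = min(100, 104.112) = 100%

100%


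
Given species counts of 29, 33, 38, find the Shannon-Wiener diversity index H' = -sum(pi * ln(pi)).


Total N = 29 + 33 + 38 = 100
Per-species terms:
  p = 29/100 = 0.290000; ln(p) = -1.237874; p*ln(p) = 0.290000 * (-1.237874) = -0.358983
  p = 33/100 = 0.330000; ln(p) = -1.108663; p*ln(p) = 0.330000 * (-1.108663) = -0.365859
  p = 38/100 = 0.380000; ln(p) = -0.967584; p*ln(p) = 0.380000 * (-0.967584) = -0.367682
sum(p*ln(p)) = (-0.358983) + (-0.365859) + (-0.367682) = -1.092524
H' = -(-1.092524) = 1.092524 ≈ 1.0925

1.0925


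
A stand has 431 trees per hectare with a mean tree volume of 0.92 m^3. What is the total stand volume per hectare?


V_stand = 431 * 0.92 = 396.52 ≈ 396.5 m^3/ha

396.5 m^3/ha


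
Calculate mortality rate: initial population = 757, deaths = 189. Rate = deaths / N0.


Mortality rate = 189 / 757 = 0.249670 ≈ 0.2497

0.2497


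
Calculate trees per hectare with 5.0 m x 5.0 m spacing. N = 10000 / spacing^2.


N = 10000 / 5.0^2 = 10000 / 25 = 400.000 ≈ 400 trees/ha

400 trees/ha


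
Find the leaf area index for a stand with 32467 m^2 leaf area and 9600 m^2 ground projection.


LAI = 32467 / 9600 = 3.3820 ≈ 3.38

3.38


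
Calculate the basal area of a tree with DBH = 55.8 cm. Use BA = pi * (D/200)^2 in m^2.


D/200 = 55.8/200 = 0.279 m
(D/200)^2 = 0.279^2 = 0.077841
BA = 3.141593 * 0.077841 = 0.244545 ≈ 0.2445 m^2

0.2445 m^2


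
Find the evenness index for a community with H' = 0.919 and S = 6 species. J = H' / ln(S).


ln(6) = 1.79176
J = H' / ln(S) = 0.919 / 1.79176 = 0.512904 ≈ 0.5129

0.5129


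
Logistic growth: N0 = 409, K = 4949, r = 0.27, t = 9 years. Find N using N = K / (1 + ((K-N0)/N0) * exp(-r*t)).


(K - N0)/N0 = (4949 - 409)/409 = 4540/409 = 11.1002
r*t = 0.27 * 9 = 2.43; exp(-2.43) = 0.0880368
11.1002 * 0.0880368 = 0.977226
1 + 0.977226 = 1.97723
N = 4949 / 1.97723 = 2503.00 ≈ 2503

2503


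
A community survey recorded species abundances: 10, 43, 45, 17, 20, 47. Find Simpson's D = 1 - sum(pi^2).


Total N = 10 + 43 + 45 + 17 + 20 + 47 = 182
Per-species terms:
  p = 10/182 = 0.054945; p^2 = 0.054945^2 = 0.003019
  p = 43/182 = 0.236264; p^2 = 0.236264^2 = 0.055821
  p = 45/182 = 0.247253; p^2 = 0.247253^2 = 0.061134
  p = 17/182 = 0.093407; p^2 = 0.093407^2 = 0.008725
  p = 20/182 = 0.109890; p^2 = 0.109890^2 = 0.012076
  p = 47/182 = 0.258242; p^2 = 0.258242^2 = 0.066689
sum(p^2) = 0.003019 + 0.055821 + 0.061134 + 0.008725 + 0.012076 + 0.066689 = 0.207464
D = 1 - 0.207464 = 0.792536 ≈ 0.7925

0.7925


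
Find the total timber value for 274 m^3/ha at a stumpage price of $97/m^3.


Value = 274 * 97 = $26578/ha

$26578/ha


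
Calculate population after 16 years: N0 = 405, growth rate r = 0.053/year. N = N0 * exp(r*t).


r*t = 0.053 * 16 = 0.848
exp(0.848) = 2.33497
N = 405 * 2.33497 = 945.663 ≈ 946

946


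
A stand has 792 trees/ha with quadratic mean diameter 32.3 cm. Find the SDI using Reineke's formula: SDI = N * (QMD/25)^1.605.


QMD/25 = 32.3/25 = 1.292
(1.292)^1.605 = exp(1.605 * ln(1.292)) = exp(1.605 * 0.256191) = exp(0.411187) = 1.50861
SDI = 792 * 1.50861 = 1194.82 ≈ 1195

1195


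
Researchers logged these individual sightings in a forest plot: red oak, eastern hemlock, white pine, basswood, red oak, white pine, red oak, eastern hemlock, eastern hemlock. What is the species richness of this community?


Total individuals logged = 9
Distinct species (count of individuals): red oak (3), eastern hemlock (3), white pine (2), basswood (1)
Species richness = number of distinct species = 4

4


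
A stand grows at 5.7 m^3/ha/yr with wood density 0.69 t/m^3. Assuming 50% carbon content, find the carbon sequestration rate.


C = 5.7 * 0.69 * 0.5 = 1.9665 ≈ 1.97 t C/ha/yr

1.97 t C/ha/yr


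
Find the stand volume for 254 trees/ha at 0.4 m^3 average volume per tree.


V_stand = 254 * 0.4 = 101.6 m^3/ha

101.6 m^3/ha


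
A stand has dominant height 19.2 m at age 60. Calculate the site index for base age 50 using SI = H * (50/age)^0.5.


50/60 = 0.833333
(0.833333)^0.5 = 0.912871
SI = 19.2 * 0.912871 = 17.5271 ≈ 17.5 m

17.5 m


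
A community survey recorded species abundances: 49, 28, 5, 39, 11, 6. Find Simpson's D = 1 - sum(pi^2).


Total N = 49 + 28 + 5 + 39 + 11 + 6 = 138
Per-species terms:
  p = 49/138 = 0.355072; p^2 = 0.355072^2 = 0.126076
  p = 28/138 = 0.202899; p^2 = 0.202899^2 = 0.041168
  p = 5/138 = 0.036232; p^2 = 0.036232^2 = 0.001313
  p = 39/138 = 0.282609; p^2 = 0.282609^2 = 0.079868
  p = 11/138 = 0.079710; p^2 = 0.079710^2 = 0.006354
  p = 6/138 = 0.043478; p^2 = 0.043478^2 = 0.001890
sum(p^2) = 0.126076 + 0.041168 + 0.001313 + 0.079868 + 0.006354 + 0.001890 = 0.256669
D = 1 - 0.256669 = 0.743331 ≈ 0.7433

0.7433


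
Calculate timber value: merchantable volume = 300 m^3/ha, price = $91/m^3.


Value = 300 * 91 = $27300/ha

$27300/ha


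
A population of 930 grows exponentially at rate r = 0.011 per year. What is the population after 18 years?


r*t = 0.011 * 18 = 0.198
exp(0.198) = 1.21896
N = 930 * 1.21896 = 1133.63 ≈ 1134

1134


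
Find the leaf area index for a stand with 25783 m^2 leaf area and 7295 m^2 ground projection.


LAI = 25783 / 7295 = 3.5343 ≈ 3.53

3.53


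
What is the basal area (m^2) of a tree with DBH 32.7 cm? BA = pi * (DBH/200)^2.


D/200 = 32.7/200 = 0.1635 m
(D/200)^2 = 0.1635^2 = 0.02673225
BA = 3.141593 * 0.02673225 = 0.0839818 ≈ 0.0840 m^2

0.0840 m^2


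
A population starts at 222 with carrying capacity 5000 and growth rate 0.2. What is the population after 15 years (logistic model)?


(K - N0)/N0 = (5000 - 222)/222 = 4778/222 = 21.5225
r*t = 0.2 * 15 = 3; exp(-3) = 0.0497871
21.5225 * 0.0497871 = 1.07154
1 + 1.07154 = 2.07154
N = 5000 / 2.07154 = 2413.66 ≈ 2414

2414


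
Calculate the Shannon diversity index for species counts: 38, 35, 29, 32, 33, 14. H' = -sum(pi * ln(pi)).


Total N = 38 + 35 + 29 + 32 + 33 + 14 = 181
Per-species terms:
  p = 38/181 = 0.209945; ln(p) = -1.560910; p*ln(p) = 0.209945 * (-1.560910) = -0.327705
  p = 35/181 = 0.193370; ln(p) = -1.643150; p*ln(p) = 0.193370 * (-1.643150) = -0.317736
  p = 29/181 = 0.160221; ln(p) = -1.831201; p*ln(p) = 0.160221 * (-1.831201) = -0.293397
  p = 32/181 = 0.176796; ln(p) = -1.732759; p*ln(p) = 0.176796 * (-1.732759) = -0.306345
  p = 33/181 = 0.182320; ln(p) = -1.701992; p*ln(p) = 0.182320 * (-1.701992) = -0.310307
  p = 14/181 = 0.077348; ln(p) = -2.559441; p*ln(p) = 0.077348 * (-2.559441) = -0.197968
sum(p*ln(p)) = (-0.327705) + (-0.317736) + (-0.293397) + (-0.306345) + (-0.310307) + (-0.197968) = -1.753458
H' = -(-1.753458) = 1.753458 ≈ 1.7535

1.7535


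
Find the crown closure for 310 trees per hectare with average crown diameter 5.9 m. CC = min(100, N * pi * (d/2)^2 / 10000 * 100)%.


(d/2)^2 = (5.9/2)^2 = 2.95^2 = 8.7025
Crown area = 3.141593 * 8.7025 = 27.3397 m^2
N * area / 10000 * 100 = 310 * 27.3397 / 10000 * 100 = 84.7531
CC = min(100, 84.7531) = 84.7531 ≈ 84.8%

84.8%


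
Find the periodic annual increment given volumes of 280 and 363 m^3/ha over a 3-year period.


PAI = (V2 - V1) / period = (363 - 280) / 3 = 83 / 3 = 27.6667 ≈ 27.67 m^3/ha/yr

27.67 m^3/ha/yr


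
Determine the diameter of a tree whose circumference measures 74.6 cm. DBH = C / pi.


DBH = C / pi = 74.6 / 3.141593 = 23.7459 ≈ 23.75 cm

23.75 cm


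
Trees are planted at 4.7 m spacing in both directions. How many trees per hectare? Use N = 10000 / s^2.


N = 10000 / 4.7^2 = 10000 / 22.09 = 452.694 ≈ 453 trees/ha

453 trees/ha


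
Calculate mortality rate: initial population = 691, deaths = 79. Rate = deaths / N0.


Mortality rate = 79 / 691 = 0.114327 ≈ 0.1143

0.1143


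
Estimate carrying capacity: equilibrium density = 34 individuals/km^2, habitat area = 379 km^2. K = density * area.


K = 34 * 379 = 12886 individuals

12886 individuals


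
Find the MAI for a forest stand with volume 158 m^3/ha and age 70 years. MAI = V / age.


MAI = 158 / 70 = 2.2571 ≈ 2.26 m^3/ha/yr

2.26 m^3/ha/yr


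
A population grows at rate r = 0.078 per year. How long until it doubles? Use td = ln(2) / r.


td = ln(2) / 0.078 = 0.693147 / 0.078 = 8.88650 ≈ 8.9 years

8.9 years


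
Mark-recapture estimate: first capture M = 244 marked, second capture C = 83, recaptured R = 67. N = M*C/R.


N = M * C / R = 244 * 83 / 67 = 20252 / 67 = 302.27 ≈ 302

302 individuals


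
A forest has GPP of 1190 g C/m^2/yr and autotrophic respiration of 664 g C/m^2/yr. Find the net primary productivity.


NPP = GPP - Ra = 1190 - 664 = 526 g C/m^2/yr

526 g C/m^2/yr


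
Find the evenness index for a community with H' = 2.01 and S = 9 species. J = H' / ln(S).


ln(9) = 2.19722
J = H' / ln(S) = 2.01 / 2.19722 = 0.914792 ≈ 0.9148

0.9148


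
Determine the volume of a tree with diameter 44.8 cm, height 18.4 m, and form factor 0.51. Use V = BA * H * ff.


(D/200)^2 = (44.8/200)^2 = 0.224^2 = 0.050176
BA = 3.141593 * 0.050176 = 0.157633 m^2
V = 0.157633 * 18.4 * 0.51 = 1.47923 ≈ 1.479 m^3

1.479 m^3


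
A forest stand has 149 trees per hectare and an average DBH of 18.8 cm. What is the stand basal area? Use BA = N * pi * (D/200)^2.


(D/200)^2 = (18.8/200)^2 = 0.094^2 = 0.008836
Individual BA = 3.141593 * 0.008836 = 0.0277591 m^2
Stand BA = 149 * 0.0277591 = 4.13611 ≈ 4.14 m^2/ha

4.14 m^2/ha


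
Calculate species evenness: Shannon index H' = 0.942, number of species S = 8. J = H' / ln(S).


ln(8) = 2.07944
J = H' / ln(S) = 0.942 / 2.07944 = 0.453007 ≈ 0.4530

0.4530


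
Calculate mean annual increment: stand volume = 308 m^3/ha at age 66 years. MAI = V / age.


MAI = 308 / 66 = 4.6667 ≈ 4.67 m^3/ha/yr

4.67 m^3/ha/yr


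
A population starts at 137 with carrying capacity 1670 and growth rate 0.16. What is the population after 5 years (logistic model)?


(K - N0)/N0 = (1670 - 137)/137 = 1533/137 = 11.1898
r*t = 0.16 * 5 = 0.8; exp(-0.8) = 0.449329
11.1898 * 0.449329 = 5.02790
1 + 5.02790 = 6.02790
N = 1670 / 6.02790 = 277.045 ≈ 277

277


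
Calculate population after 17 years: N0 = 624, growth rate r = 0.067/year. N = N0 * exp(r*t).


r*t = 0.067 * 17 = 1.139
exp(1.139) = 3.12364
N = 624 * 3.12364 = 1949.15 ≈ 1949

1949


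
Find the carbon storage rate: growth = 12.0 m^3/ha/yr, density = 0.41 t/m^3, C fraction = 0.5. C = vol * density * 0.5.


C = 12.0 * 0.41 * 0.5 = 2.46 t C/ha/yr

2.46 t C/ha/yr


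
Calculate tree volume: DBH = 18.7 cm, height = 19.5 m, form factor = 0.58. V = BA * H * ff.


(D/200)^2 = (18.7/200)^2 = 0.0935^2 = 0.00874225
BA = 3.141593 * 0.00874225 = 0.0274646 m^2
V = 0.0274646 * 19.5 * 0.58 = 0.310625 ≈ 0.311 m^3

0.311 m^3


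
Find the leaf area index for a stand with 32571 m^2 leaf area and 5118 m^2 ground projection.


LAI = 32571 / 5118 = 6.3640 ≈ 6.36

6.36


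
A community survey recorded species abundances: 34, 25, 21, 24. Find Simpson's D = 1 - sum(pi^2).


Total N = 34 + 25 + 21 + 24 = 104
Per-species terms:
  p = 34/104 = 0.326923; p^2 = 0.326923^2 = 0.106879
  p = 25/104 = 0.240385; p^2 = 0.240385^2 = 0.057785
  p = 21/104 = 0.201923; p^2 = 0.201923^2 = 0.040773
  p = 24/104 = 0.230769; p^2 = 0.230769^2 = 0.053254
sum(p^2) = 0.106879 + 0.057785 + 0.040773 + 0.053254 = 0.258691
D = 1 - 0.258691 = 0.741309 ≈ 0.7413

0.7413


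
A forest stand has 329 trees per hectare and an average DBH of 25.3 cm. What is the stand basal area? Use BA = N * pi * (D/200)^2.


(D/200)^2 = (25.3/200)^2 = 0.1265^2 = 0.01600225
Individual BA = 3.141593 * 0.01600225 = 0.0502726 m^2
Stand BA = 329 * 0.0502726 = 16.5397 ≈ 16.54 m^2/ha

16.54 m^2/ha


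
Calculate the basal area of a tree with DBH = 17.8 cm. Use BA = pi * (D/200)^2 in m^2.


D/200 = 17.8/200 = 0.089 m
(D/200)^2 = 0.089^2 = 0.007921
BA = 3.141593 * 0.007921 = 0.0248846 ≈ 0.0249 m^2

0.0249 m^2


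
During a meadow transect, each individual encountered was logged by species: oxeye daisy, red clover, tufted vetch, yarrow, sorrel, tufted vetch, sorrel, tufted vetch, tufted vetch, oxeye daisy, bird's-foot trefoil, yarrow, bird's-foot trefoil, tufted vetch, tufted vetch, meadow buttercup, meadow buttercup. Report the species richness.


Total individuals logged = 17
Distinct species (count of individuals): oxeye daisy (2), red clover (1), tufted vetch (6), yarrow (2), sorrel (2), bird's-foot trefoil (2), meadow buttercup (2)
Species richness = number of distinct species = 7

7


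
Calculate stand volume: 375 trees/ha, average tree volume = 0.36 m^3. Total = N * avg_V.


V_stand = 375 * 0.36 = 135.0 m^3/ha

135.0 m^3/ha


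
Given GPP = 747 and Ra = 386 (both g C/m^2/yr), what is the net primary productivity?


NPP = GPP - Ra = 747 - 386 = 361 g C/m^2/yr

361 g C/m^2/yr


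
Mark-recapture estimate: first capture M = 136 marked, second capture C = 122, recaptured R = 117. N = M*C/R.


N = M * C / R = 136 * 122 / 117 = 16592 / 117 = 141.81 ≈ 142

142 individuals


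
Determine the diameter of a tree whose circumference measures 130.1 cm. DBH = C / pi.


DBH = C / pi = 130.1 / 3.141593 = 41.4121 ≈ 41.41 cm

41.41 cm


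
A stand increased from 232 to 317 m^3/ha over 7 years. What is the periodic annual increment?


PAI = (V2 - V1) / period = (317 - 232) / 7 = 85 / 7 = 12.1429 ≈ 12.14 m^3/ha/yr

12.14 m^3/ha/yr


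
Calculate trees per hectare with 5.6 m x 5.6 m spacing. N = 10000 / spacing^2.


N = 10000 / 5.6^2 = 10000 / 31.36 = 318.878 ≈ 319 trees/ha

319 trees/ha


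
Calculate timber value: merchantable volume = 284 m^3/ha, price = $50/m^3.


Value = 284 * 50 = $14200/ha

$14200/ha


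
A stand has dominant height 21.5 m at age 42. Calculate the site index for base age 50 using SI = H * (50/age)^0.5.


50/42 = 1.19048
(1.19048)^0.5 = 1.09109
SI = 21.5 * 1.09109 = 23.4584 ≈ 23.5 m

23.5 m


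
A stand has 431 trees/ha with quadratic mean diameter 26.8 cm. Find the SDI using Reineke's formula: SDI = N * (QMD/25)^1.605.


QMD/25 = 26.8/25 = 1.072
(1.072)^1.605 = exp(1.605 * ln(1.072)) = exp(1.605 * 0.0695261) = exp(0.111589) = 1.11805
SDI = 431 * 1.11805 = 481.880 ≈ 482

482


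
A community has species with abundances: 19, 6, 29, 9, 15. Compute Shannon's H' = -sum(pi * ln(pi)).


Total N = 19 + 6 + 29 + 9 + 15 = 78
Per-species terms:
  p = 19/78 = 0.243590; ln(p) = -1.412269; p*ln(p) = 0.243590 * (-1.412269) = -0.344015
  p = 6/78 = 0.076923; ln(p) = -2.564950; p*ln(p) = 0.076923 * (-2.564950) = -0.197304
  p = 29/78 = 0.371795; ln(p) = -0.989413; p*ln(p) = 0.371795 * (-0.989413) = -0.367859
  p = 9/78 = 0.115385; ln(p) = -2.159481; p*ln(p) = 0.115385 * (-2.159481) = -0.249172
  p = 15/78 = 0.192308; ln(p) = -1.648657; p*ln(p) = 0.192308 * (-1.648657) = -0.317050
sum(p*ln(p)) = (-0.344015) + (-0.197304) + (-0.367859) + (-0.249172) + (-0.317050) = -1.475400
H' = -(-1.475400) = 1.475400 ≈ 1.4754

1.4754


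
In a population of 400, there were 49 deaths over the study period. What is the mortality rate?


Mortality rate = 49 / 400 = 0.1225

0.1225


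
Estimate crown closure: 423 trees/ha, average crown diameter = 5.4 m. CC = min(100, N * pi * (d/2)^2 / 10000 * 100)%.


(d/2)^2 = (5.4/2)^2 = 2.7^2 = 7.29
Crown area = 3.141593 * 7.29 = 22.9022 m^2
N * area / 10000 * 100 = 423 * 22.9022 / 10000 * 100 = 96.8763
CC = min(100, 96.8763) = 96.8763 ≈ 96.9%

96.9%


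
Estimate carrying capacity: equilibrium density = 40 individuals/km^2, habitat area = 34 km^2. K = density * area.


K = 40 * 34 = 1360 individuals

1360 individuals


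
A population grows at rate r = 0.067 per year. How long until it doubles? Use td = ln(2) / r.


td = ln(2) / 0.067 = 0.693147 / 0.067 = 10.3455 ≈ 10.3 years

10.3 years


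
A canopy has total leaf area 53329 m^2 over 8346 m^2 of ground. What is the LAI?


LAI = 53329 / 8346 = 6.3898 ≈ 6.39

6.39


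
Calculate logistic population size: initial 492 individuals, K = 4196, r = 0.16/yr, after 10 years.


(K - N0)/N0 = (4196 - 492)/492 = 3704/492 = 7.52846
r*t = 0.16 * 10 = 1.6; exp(-1.6) = 0.201897
7.52846 * 0.201897 = 1.51997
1 + 1.51997 = 2.51997
N = 4196 / 2.51997 = 1665.10 ≈ 1665

1665


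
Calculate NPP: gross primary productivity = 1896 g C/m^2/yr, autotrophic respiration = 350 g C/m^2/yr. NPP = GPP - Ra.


NPP = GPP - Ra = 1896 - 350 = 1546 g C/m^2/yr

1546 g C/m^2/yr


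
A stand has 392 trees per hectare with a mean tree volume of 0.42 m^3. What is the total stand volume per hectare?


V_stand = 392 * 0.42 = 164.64 ≈ 164.6 m^3/ha

164.6 m^3/ha


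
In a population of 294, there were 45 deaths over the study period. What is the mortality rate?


Mortality rate = 45 / 294 = 0.153061 ≈ 0.1531

0.1531


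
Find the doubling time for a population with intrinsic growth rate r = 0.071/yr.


td = ln(2) / 0.071 = 0.693147 / 0.071 = 9.76263 ≈ 9.8 years

9.8 years


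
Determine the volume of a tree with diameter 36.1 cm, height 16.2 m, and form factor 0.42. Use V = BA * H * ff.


(D/200)^2 = (36.1/200)^2 = 0.1805^2 = 0.03258025
BA = 3.141593 * 0.03258025 = 0.102354 m^2
V = 0.102354 * 16.2 * 0.42 = 0.696417 ≈ 0.696 m^3

0.696 m^3


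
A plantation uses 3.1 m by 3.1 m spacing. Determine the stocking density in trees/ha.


N = 10000 / 3.1^2 = 10000 / 9.61 = 1040.58 ≈ 1041 trees/ha

1041 trees/ha


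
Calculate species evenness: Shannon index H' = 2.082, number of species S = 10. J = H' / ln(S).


ln(10) = 2.30259
J = H' / ln(S) = 2.082 / 2.30259 = 0.904199 ≈ 0.9042

0.9042


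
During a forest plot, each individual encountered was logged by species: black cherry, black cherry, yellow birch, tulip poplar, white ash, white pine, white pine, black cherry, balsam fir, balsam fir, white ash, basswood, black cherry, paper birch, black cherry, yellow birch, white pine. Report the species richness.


Total individuals logged = 17
Distinct species (count of individuals): black cherry (5), yellow birch (2), tulip poplar (1), white ash (2), white pine (3), balsam fir (2), basswood (1), paper birch (1)
Species richness = number of distinct species = 8

8


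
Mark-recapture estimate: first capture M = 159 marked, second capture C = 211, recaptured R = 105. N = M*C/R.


N = M * C / R = 159 * 211 / 105 = 33549 / 105 = 319.51 ≈ 320

320 individuals


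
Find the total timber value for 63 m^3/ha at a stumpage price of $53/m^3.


Value = 63 * 53 = $3339/ha

$3339/ha


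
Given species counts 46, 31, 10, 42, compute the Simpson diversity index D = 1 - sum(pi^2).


Total N = 46 + 31 + 10 + 42 = 129
Per-species terms:
  p = 46/129 = 0.356589; p^2 = 0.356589^2 = 0.127156
  p = 31/129 = 0.240310; p^2 = 0.240310^2 = 0.057749
  p = 10/129 = 0.077519; p^2 = 0.077519^2 = 0.006009
  p = 42/129 = 0.325581; p^2 = 0.325581^2 = 0.106003
sum(p^2) = 0.127156 + 0.057749 + 0.006009 + 0.106003 = 0.296917
D = 1 - 0.296917 = 0.703083 ≈ 0.7031

0.7031


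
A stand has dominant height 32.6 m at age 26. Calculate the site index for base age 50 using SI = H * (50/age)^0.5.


50/26 = 1.92308
(1.92308)^0.5 = 1.38675
SI = 32.6 * 1.38675 = 45.2081 ≈ 45.2 m

45.2 m


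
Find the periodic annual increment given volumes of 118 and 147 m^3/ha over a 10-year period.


PAI = (V2 - V1) / period = (147 - 118) / 10 = 29 / 10 = 2.90 m^3/ha/yr

2.90 m^3/ha/yr


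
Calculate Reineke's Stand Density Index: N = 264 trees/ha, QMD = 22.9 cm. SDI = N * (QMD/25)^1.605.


QMD/25 = 22.9/25 = 0.916
(0.916)^1.605 = exp(1.605 * ln(0.916)) = exp(1.605 * (-0.0877389)) = exp(-0.140821) = 0.868645
SDI = 264 * 0.868645 = 229.322 ≈ 229

229


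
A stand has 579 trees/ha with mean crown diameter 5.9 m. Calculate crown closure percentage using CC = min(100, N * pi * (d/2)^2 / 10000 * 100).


(d/2)^2 = (5.9/2)^2 = 2.95^2 = 8.7025
Crown area = 3.141593 * 8.7025 = 27.3397 m^2
N * area / 10000 * 100 = 579 * 27.3397 / 10000 * 100 = 158.297
CC = min(100, 158.297) = 100%

100%


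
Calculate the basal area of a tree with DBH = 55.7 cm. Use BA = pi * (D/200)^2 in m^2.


D/200 = 55.7/200 = 0.2785 m
(D/200)^2 = 0.2785^2 = 0.07756225
BA = 3.141593 * 0.07756225 = 0.243669 ≈ 0.2437 m^2

0.2437 m^2


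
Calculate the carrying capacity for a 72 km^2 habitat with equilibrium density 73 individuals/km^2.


K = 73 * 72 = 5256 individuals

5256 individuals


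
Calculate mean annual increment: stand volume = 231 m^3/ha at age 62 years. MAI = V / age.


MAI = 231 / 62 = 3.7258 ≈ 3.73 m^3/ha/yr

3.73 m^3/ha/yr


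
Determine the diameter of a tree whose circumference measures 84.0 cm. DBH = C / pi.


DBH = C / pi = 84.0 / 3.141593 = 26.7380 ≈ 26.74 cm

26.74 cm


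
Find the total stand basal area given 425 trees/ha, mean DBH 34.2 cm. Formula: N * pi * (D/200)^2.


(D/200)^2 = (34.2/200)^2 = 0.171^2 = 0.029241
Individual BA = 3.141593 * 0.029241 = 0.0918633 m^2
Stand BA = 425 * 0.0918633 = 39.0419 ≈ 39.04 m^2/ha

39.04 m^2/ha


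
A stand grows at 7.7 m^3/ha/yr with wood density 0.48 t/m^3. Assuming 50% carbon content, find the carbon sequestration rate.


C = 7.7 * 0.48 * 0.5 = 1.848 ≈ 1.85 t C/ha/yr

1.85 t C/ha/yr


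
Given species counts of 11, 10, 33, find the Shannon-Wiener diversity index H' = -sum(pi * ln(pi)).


Total N = 11 + 10 + 33 = 54
Per-species terms:
  p = 11/54 = 0.203704; ln(p) = -1.591087; p*ln(p) = 0.203704 * (-1.591087) = -0.324111
  p = 10/54 = 0.185185; ln(p) = -1.686400; p*ln(p) = 0.185185 * (-1.686400) = -0.312296
  p = 33/54 = 0.611111; ln(p) = -0.492477; p*ln(p) = 0.611111 * (-0.492477) = -0.300958
sum(p*ln(p)) = (-0.324111) + (-0.312296) + (-0.300958) = -0.937365
H' = -(-0.937365) = 0.937365 ≈ 0.9374

0.9374


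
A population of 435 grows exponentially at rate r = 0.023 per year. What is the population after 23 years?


r*t = 0.023 * 23 = 0.529
exp(0.529) = 1.69723
N = 435 * 1.69723 = 738.295 ≈ 738

738


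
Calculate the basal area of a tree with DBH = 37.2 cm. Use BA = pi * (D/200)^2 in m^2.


D/200 = 37.2/200 = 0.186 m
(D/200)^2 = 0.186^2 = 0.034596
BA = 3.141593 * 0.034596 = 0.108687 ≈ 0.1087 m^2

0.1087 m^2


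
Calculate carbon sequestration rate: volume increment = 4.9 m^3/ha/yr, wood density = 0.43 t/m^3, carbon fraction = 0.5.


C = 4.9 * 0.43 * 0.5 = 1.0535 ≈ 1.05 t C/ha/yr

1.05 t C/ha/yr


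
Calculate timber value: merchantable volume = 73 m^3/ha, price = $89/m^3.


Value = 73 * 89 = $6497/ha

$6497/ha


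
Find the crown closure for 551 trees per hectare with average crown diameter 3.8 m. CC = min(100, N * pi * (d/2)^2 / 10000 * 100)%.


(d/2)^2 = (3.8/2)^2 = 1.9^2 = 3.61
Crown area = 3.141593 * 3.61 = 11.3412 m^2
N * area / 10000 * 100 = 551 * 11.3412 / 10000 * 100 = 62.4900
CC = min(100, 62.4900) = 62.4900 ≈ 62.5%

62.5%


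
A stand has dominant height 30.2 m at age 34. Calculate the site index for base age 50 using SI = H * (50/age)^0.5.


50/34 = 1.47059
(1.47059)^0.5 = 1.21268
SI = 30.2 * 1.21268 = 36.6229 ≈ 36.6 m

36.6 m


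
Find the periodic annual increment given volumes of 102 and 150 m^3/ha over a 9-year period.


PAI = (V2 - V1) / period = (150 - 102) / 9 = 48 / 9 = 5.3333 ≈ 5.33 m^3/ha/yr

5.33 m^3/ha/yr


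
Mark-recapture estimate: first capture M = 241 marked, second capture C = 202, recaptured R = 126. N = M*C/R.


N = M * C / R = 241 * 202 / 126 = 48682 / 126 = 386.37 ≈ 386

386 individuals


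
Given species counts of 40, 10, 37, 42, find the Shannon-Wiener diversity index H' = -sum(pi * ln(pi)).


Total N = 40 + 10 + 37 + 42 = 129
Per-species terms:
  p = 40/129 = 0.310078; ln(p) = -1.170931; p*ln(p) = 0.310078 * (-1.170931) = -0.363080
  p = 10/129 = 0.077519; ln(p) = -2.557232; p*ln(p) = 0.077519 * (-2.557232) = -0.198234
  p = 37/129 = 0.286822; ln(p) = -1.248893; p*ln(p) = 0.286822 * (-1.248893) = -0.358210
  p = 42/129 = 0.325581; ln(p) = -1.122144; p*ln(p) = 0.325581 * (-1.122144) = -0.365349
sum(p*ln(p)) = (-0.363080) + (-0.198234) + (-0.358210) + (-0.365349) = -1.284873
H' = -(-1.284873) = 1.284873 ≈ 1.2849

1.2849


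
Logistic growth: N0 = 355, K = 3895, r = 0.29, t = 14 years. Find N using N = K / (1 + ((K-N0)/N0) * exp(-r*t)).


(K - N0)/N0 = (3895 - 355)/355 = 3540/355 = 9.97183
r*t = 0.29 * 14 = 4.06; exp(-4.06) = 0.0172490
9.97183 * 0.0172490 = 0.172004
1 + 0.172004 = 1.17200
N = 3895 / 1.17200 = 3323.38 ≈ 3323

3323


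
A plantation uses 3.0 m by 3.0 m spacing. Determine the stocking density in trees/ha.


N = 10000 / 3.0^2 = 10000 / 9 = 1111.11 ≈ 1111 trees/ha

1111 trees/ha


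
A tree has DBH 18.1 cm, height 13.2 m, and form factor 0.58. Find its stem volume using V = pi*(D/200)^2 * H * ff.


(D/200)^2 = (18.1/200)^2 = 0.0905^2 = 0.00819025
BA = 3.141593 * 0.00819025 = 0.0257304 m^2
V = 0.0257304 * 13.2 * 0.58 = 0.196992 ≈ 0.197 m^3

0.197 m^3


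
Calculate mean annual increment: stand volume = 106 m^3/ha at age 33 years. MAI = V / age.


MAI = 106 / 33 = 3.2121 ≈ 3.21 m^3/ha/yr

3.21 m^3/ha/yr


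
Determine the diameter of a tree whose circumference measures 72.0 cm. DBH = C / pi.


DBH = C / pi = 72.0 / 3.141593 = 22.9183 ≈ 22.92 cm

22.92 cm


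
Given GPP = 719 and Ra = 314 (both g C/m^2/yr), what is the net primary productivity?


NPP = GPP - Ra = 719 - 314 = 405 g C/m^2/yr

405 g C/m^2/yr


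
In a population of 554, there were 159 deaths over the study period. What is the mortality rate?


Mortality rate = 159 / 554 = 0.287004 ≈ 0.2870

0.2870


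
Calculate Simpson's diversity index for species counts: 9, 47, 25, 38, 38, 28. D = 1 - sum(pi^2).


Total N = 9 + 47 + 25 + 38 + 38 + 28 = 185
Per-species terms:
  p = 9/185 = 0.048649; p^2 = 0.048649^2 = 0.002367
  p = 47/185 = 0.254054; p^2 = 0.254054^2 = 0.064543
  p = 25/185 = 0.135135; p^2 = 0.135135^2 = 0.018261
  p = 38/185 = 0.205405; p^2 = 0.205405^2 = 0.042191
  p = 38/185 = 0.205405; p^2 = 0.205405^2 = 0.042191
  p = 28/185 = 0.151351; p^2 = 0.151351^2 = 0.022907
sum(p^2) = 0.002367 + 0.064543 + 0.018261 + 0.042191 + 0.042191 + 0.022907 = 0.192460
D = 1 - 0.192460 = 0.807540 ≈ 0.8075

0.8075


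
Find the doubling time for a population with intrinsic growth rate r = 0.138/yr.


td = ln(2) / 0.138 = 0.693147 / 0.138 = 5.02280 ≈ 5.0 years

5.0 years


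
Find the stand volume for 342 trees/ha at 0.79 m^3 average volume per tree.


V_stand = 342 * 0.79 = 270.18 ≈ 270.2 m^3/ha

270.2 m^3/ha


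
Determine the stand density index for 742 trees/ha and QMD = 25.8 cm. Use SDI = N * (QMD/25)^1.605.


QMD/25 = 25.8/25 = 1.032
(1.032)^1.605 = exp(1.605 * ln(1.032)) = exp(1.605 * 0.0314987) = exp(0.0505554) = 1.05186
SDI = 742 * 1.05186 = 780.480 ≈ 780

780


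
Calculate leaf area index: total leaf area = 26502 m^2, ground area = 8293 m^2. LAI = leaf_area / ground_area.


LAI = 26502 / 8293 = 3.1957 ≈ 3.20

3.20


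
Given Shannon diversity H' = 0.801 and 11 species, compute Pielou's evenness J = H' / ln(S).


ln(11) = 2.39790
J = H' / ln(S) = 0.801 / 2.39790 = 0.334042 ≈ 0.3340

0.3340


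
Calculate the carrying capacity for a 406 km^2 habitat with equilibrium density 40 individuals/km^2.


K = 40 * 406 = 16240 individuals

16240 individuals


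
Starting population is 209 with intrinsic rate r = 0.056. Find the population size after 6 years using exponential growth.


r*t = 0.056 * 6 = 0.336
exp(0.336) = 1.39934
N = 209 * 1.39934 = 292.462 ≈ 292

292


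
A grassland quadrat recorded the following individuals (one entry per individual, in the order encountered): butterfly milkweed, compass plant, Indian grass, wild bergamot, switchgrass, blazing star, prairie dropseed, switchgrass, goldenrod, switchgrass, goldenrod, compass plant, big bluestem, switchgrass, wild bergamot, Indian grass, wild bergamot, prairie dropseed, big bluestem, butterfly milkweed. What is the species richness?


Total individuals logged = 20
Distinct species (count of individuals): butterfly milkweed (2), compass plant (2), Indian grass (2), wild bergamot (3), switchgrass (4), blazing star (1), prairie dropseed (2), goldenrod (2), big bluestem (2)
Species richness = number of distinct species = 9

9


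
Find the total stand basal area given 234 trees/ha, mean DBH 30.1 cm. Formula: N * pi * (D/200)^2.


(D/200)^2 = (30.1/200)^2 = 0.1505^2 = 0.02265025
Individual BA = 3.141593 * 0.02265025 = 0.0711579 m^2
Stand BA = 234 * 0.0711579 = 16.6509 ≈ 16.65 m^2/ha

16.65 m^2/ha


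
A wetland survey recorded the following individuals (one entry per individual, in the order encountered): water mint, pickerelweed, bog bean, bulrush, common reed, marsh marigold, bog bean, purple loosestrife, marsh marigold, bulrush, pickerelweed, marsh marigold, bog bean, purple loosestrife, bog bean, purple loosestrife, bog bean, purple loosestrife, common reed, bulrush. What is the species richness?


Total individuals logged = 20
Distinct species (count of individuals): water mint (1), pickerelweed (2), bog bean (5), bulrush (3), common reed (2), marsh marigold (3), purple loosestrife (4)
Species richness = number of distinct species = 7

7


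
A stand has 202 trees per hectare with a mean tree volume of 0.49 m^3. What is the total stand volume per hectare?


V_stand = 202 * 0.49 = 98.98 ≈ 99.0 m^3/ha

99.0 m^3/ha


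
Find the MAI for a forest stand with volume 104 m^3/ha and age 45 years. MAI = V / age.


MAI = 104 / 45 = 2.3111 ≈ 2.31 m^3/ha/yr

2.31 m^3/ha/yr


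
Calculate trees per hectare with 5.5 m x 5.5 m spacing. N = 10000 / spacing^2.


N = 10000 / 5.5^2 = 10000 / 30.25 = 330.579 ≈ 331 trees/ha

331 trees/ha


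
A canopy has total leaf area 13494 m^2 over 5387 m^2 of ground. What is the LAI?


LAI = 13494 / 5387 = 2.5049 ≈ 2.50

2.50


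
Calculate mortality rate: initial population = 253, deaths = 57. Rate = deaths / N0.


Mortality rate = 57 / 253 = 0.225296 ≈ 0.2253

0.2253


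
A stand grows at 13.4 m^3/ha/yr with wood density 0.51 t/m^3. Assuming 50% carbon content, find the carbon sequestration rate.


C = 13.4 * 0.51 * 0.5 = 3.417 ≈ 3.42 t C/ha/yr

3.42 t C/ha/yr


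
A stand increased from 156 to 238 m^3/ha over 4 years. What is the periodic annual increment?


PAI = (V2 - V1) / period = (238 - 156) / 4 = 82 / 4 = 20.50 m^3/ha/yr

20.50 m^3/ha/yr


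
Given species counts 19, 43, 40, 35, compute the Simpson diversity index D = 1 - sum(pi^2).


Total N = 19 + 43 + 40 + 35 = 137
Per-species terms:
  p = 19/137 = 0.138686; p^2 = 0.138686^2 = 0.019234
  p = 43/137 = 0.313869; p^2 = 0.313869^2 = 0.098514
  p = 40/137 = 0.291971; p^2 = 0.291971^2 = 0.085247
  p = 35/137 = 0.255474; p^2 = 0.255474^2 = 0.065267
sum(p^2) = 0.019234 + 0.098514 + 0.085247 + 0.065267 = 0.268262
D = 1 - 0.268262 = 0.731738 ≈ 0.7317

0.7317


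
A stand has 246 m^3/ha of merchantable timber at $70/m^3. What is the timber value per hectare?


Value = 246 * 70 = $17220/ha

$17220/ha


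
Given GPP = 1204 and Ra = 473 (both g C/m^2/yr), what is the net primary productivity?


NPP = GPP - Ra = 1204 - 473 = 731 g C/m^2/yr

731 g C/m^2/yr


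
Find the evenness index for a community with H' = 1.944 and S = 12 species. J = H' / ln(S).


ln(12) = 2.48491
J = H' / ln(S) = 1.944 / 2.48491 = 0.782322 ≈ 0.7823

0.7823
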